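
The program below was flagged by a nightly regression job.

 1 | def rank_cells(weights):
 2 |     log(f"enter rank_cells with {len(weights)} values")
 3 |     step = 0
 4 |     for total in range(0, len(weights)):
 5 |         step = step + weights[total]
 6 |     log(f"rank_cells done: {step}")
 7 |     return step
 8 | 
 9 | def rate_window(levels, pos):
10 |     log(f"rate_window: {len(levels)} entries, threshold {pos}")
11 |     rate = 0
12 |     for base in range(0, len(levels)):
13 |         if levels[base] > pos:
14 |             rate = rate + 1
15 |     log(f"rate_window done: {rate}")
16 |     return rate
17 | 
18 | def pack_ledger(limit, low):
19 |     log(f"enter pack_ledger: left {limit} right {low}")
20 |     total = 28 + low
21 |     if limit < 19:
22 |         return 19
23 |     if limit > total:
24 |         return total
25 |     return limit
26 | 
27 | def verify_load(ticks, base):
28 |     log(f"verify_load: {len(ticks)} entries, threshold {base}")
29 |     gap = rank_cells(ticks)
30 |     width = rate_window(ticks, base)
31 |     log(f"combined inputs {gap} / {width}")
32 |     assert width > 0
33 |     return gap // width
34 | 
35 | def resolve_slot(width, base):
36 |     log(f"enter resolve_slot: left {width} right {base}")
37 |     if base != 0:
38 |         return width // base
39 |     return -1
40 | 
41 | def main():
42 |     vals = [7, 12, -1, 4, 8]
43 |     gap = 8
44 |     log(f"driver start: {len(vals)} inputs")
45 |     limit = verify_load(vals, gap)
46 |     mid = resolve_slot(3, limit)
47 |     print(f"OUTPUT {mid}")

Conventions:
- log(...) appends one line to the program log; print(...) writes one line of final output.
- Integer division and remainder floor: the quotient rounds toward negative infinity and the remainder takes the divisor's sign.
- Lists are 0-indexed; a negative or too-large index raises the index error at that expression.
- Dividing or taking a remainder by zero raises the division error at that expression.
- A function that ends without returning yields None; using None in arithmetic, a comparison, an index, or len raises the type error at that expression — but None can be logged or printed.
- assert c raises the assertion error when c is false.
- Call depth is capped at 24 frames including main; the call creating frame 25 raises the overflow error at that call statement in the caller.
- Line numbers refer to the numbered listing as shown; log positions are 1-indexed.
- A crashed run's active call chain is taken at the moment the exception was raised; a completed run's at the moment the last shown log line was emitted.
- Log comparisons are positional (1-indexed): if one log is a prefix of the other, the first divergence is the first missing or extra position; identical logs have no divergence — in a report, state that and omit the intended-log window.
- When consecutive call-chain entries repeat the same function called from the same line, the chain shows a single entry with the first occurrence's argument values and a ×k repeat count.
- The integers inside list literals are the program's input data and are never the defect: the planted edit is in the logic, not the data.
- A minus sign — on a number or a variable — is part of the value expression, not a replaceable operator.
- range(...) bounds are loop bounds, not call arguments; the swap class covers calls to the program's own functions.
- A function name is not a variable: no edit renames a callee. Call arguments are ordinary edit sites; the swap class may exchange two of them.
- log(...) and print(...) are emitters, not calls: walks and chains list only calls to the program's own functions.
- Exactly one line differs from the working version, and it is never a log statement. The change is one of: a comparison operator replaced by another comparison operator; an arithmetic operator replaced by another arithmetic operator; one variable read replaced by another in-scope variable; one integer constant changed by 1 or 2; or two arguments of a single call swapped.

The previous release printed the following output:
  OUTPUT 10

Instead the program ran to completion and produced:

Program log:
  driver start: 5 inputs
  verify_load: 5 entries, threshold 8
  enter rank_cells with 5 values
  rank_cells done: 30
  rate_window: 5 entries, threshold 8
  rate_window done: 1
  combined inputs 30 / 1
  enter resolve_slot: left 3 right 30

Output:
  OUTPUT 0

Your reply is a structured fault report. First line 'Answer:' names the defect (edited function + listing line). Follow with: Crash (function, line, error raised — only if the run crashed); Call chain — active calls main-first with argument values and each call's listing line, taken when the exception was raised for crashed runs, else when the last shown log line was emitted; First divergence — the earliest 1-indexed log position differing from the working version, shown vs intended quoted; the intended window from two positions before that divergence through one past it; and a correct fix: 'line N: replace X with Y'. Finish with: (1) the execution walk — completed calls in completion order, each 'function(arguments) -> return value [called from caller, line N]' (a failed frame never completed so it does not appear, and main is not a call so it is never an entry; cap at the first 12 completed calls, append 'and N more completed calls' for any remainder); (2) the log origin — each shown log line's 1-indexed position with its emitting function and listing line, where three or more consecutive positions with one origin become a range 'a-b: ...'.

Answer: the defect is in main at line 46.
The tell: The log first diverges at position 8: the faulty run prints 'enter resolve_slot: left 3 right 30' where the working version prints 'enter resolve_slot: left 30 right 3'.
Call chain: main -> resolve_slot(3, 30) (called at line 46).
First divergence: position 8; shown 'enter resolve_slot: left 3 right 30' vs intended 'enter resolve_slot: left 30 right 3'.
Intended log window:
  6: rate_window done: 1
  7: combined inputs 30 / 1
  8: enter resolve_slot: left 30 right 3
Execution walk:
  rank_cells([7, 12, -1, 4, 8]) -> 30  [called from verify_load, line 29]
  rate_window([7, 12, -1, 4, 8], 8) -> 1  [called from verify_load, line 30]
  verify_load([7, 12, -1, 4, 8], 8) -> 30  [called from main, line 45]
  resolve_slot(3, 30) -> 0  [called from main, line 46]
Log line origins:
  1 — main, line 44
  2 — verify_load, line 28
  3 — rank_cells, line 2
  4 — rank_cells, line 6
  5 — rate_window, line 10
  6 — rate_window, line 15
  7 — verify_load, line 31
  8 — resolve_slot, line 36
A correct fix: line 46: replace `resolve_slot(3, limit)` with `resolve_slot(limit, 3)`.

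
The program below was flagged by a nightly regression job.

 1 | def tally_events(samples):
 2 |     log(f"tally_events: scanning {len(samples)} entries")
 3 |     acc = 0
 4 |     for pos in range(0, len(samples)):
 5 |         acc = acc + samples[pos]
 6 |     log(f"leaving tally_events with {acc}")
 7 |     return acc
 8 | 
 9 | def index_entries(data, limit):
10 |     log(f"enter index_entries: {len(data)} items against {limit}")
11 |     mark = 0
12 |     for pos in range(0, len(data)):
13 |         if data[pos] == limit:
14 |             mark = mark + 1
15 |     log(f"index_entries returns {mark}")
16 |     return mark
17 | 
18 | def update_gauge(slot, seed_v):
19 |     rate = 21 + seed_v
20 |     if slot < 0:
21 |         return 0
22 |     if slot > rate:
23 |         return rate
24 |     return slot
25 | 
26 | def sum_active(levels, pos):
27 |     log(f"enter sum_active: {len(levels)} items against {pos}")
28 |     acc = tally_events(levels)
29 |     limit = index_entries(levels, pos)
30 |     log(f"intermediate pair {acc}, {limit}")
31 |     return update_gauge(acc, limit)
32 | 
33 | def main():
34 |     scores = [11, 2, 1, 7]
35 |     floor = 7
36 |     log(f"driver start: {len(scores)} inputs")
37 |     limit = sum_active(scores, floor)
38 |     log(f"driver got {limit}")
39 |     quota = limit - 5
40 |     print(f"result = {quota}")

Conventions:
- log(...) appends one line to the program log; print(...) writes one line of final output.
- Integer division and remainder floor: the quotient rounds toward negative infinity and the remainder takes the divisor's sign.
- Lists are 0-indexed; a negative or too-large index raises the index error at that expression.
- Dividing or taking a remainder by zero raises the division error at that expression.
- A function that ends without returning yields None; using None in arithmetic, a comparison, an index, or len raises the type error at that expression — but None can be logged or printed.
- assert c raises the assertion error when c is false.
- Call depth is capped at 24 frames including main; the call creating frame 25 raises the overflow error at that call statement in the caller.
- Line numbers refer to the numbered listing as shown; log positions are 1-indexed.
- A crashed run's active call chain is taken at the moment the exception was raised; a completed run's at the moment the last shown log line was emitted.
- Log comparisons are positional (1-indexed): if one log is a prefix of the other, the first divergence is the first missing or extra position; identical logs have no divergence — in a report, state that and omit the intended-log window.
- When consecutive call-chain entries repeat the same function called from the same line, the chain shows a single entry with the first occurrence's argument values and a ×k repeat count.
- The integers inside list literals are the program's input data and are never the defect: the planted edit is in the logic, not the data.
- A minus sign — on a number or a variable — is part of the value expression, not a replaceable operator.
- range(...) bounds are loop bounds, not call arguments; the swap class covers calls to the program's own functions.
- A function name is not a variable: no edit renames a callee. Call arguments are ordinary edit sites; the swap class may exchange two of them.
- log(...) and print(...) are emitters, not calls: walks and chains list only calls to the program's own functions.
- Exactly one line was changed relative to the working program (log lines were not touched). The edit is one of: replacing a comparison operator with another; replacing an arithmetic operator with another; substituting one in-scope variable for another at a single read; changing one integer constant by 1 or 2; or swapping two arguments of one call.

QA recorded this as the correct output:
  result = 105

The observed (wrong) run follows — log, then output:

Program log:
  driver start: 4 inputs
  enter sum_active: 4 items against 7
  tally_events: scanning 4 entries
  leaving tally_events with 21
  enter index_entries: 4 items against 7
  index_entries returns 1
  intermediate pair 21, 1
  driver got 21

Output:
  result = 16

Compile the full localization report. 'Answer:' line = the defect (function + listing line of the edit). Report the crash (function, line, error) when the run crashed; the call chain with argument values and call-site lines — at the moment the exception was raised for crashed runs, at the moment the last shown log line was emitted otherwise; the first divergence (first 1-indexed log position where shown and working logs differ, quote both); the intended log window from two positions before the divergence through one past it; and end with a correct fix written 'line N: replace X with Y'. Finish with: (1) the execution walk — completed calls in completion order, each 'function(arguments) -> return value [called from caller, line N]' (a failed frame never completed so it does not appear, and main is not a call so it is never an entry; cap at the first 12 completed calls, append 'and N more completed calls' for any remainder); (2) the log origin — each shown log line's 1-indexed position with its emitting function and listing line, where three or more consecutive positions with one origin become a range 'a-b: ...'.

Answer: the defect is in main at line 39.
The tell: The logs agree in full; only the final output differs.
Call chain: main.
First divergence: none; the two logs match at every position.
Execution walk:
  tally_events([11, 2, 1, 7]) -> 21  [called from sum_active, line 28]
  index_entries([11, 2, 1, 7], 7) -> 1  [called from sum_active, line 29]
  update_gauge(21, 1) -> 21  [called from sum_active, line 31]
  sum_active([11, 2, 1, 7], 7) -> 21  [called from main, line 37]
Log line origins:
  1: emitted by main (line 36)
  2: emitted by sum_active (line 27)
  3: emitted by tally_events (line 2)
  4: emitted by tally_events (line 6)
  5: emitted by index_entries (line 10)
  6: emitted by index_entries (line 15)
  7: emitted by sum_active (line 30)
  8: emitted by main (line 38)
A correct fix: line 39: replace `-` with `*`.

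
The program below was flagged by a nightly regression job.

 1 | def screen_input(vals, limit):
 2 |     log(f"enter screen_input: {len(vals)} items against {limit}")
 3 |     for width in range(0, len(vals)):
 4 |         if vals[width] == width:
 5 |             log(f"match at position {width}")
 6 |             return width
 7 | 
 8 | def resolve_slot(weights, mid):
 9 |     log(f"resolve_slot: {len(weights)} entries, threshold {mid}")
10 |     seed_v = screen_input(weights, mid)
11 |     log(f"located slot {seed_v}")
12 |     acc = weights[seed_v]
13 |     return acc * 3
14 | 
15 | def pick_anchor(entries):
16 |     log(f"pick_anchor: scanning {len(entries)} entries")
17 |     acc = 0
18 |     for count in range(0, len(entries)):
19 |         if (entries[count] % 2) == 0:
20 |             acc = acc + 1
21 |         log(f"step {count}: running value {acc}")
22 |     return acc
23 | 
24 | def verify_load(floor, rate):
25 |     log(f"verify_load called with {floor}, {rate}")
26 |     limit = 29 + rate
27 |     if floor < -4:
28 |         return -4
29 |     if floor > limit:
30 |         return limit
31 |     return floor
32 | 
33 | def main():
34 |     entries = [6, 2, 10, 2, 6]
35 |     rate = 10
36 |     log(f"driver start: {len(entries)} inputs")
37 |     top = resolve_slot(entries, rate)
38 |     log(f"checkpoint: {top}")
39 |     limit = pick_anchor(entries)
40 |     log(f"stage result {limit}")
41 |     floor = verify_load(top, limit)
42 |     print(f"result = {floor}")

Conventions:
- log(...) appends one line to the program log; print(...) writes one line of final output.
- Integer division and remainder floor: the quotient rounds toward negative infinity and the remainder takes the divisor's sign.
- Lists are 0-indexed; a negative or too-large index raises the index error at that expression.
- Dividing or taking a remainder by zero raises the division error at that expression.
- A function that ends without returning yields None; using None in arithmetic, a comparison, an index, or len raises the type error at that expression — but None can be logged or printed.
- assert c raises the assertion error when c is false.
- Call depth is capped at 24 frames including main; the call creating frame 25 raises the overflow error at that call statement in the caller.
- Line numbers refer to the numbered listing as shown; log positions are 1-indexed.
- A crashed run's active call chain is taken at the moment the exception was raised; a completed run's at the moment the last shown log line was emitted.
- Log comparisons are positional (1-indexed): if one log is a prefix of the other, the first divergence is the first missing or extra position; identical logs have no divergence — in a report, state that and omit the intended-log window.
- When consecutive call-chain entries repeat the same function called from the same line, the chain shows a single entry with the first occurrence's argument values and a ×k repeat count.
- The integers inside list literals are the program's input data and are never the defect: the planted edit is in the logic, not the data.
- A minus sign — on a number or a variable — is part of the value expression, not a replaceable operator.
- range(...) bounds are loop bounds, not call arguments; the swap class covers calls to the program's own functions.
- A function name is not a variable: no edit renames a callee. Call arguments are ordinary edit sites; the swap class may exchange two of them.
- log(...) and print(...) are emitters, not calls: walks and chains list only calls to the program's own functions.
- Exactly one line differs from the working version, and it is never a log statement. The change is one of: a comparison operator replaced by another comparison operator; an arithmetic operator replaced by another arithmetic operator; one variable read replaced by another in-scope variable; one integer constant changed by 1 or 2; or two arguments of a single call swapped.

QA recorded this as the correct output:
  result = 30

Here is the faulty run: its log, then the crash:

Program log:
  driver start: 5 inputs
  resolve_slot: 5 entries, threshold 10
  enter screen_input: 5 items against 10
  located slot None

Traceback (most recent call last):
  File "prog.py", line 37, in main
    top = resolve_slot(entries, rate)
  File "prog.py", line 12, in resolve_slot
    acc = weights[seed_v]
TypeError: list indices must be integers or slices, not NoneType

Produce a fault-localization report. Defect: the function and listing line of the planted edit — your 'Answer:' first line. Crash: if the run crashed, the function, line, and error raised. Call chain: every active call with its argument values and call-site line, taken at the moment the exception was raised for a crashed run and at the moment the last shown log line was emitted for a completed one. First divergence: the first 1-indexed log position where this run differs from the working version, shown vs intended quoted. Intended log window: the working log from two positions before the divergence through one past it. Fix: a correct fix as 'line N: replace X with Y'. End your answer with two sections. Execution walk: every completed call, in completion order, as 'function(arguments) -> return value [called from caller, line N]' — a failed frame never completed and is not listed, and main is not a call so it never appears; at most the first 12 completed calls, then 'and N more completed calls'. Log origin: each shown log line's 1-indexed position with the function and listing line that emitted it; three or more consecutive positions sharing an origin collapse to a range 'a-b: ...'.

Answer: the defect is in screen_input at line 4.
The tell: Log line 4 is where behavior first shows: 'located slot None' appears instead of 'match at position 2'.
Crash: resolve_slot, line 12, TypeError.
Call chain: main -> resolve_slot([6, 2, 10, 2, 6], 10) (called at line 37).
First divergence: at position 4 the run shows 'located slot None' where the working version logs 'match at position 2'.
Intended log window:
  2: resolve_slot: 5 entries, threshold 10
  3: enter screen_input: 5 items against 10
  4: match at position 2
  5: located slot 2
Execution walk:
  screen_input([6, 2, 10, 2, 6], 10) -> None  [called from resolve_slot, line 10]
Log line origins:
  1: logged in main at line 36
  2: logged in resolve_slot at line 9
  3: logged in screen_input at line 2
  4: logged in resolve_slot at line 11
A correct fix: line 4: replace `vals[width] == width` with `vals[width] == limit`.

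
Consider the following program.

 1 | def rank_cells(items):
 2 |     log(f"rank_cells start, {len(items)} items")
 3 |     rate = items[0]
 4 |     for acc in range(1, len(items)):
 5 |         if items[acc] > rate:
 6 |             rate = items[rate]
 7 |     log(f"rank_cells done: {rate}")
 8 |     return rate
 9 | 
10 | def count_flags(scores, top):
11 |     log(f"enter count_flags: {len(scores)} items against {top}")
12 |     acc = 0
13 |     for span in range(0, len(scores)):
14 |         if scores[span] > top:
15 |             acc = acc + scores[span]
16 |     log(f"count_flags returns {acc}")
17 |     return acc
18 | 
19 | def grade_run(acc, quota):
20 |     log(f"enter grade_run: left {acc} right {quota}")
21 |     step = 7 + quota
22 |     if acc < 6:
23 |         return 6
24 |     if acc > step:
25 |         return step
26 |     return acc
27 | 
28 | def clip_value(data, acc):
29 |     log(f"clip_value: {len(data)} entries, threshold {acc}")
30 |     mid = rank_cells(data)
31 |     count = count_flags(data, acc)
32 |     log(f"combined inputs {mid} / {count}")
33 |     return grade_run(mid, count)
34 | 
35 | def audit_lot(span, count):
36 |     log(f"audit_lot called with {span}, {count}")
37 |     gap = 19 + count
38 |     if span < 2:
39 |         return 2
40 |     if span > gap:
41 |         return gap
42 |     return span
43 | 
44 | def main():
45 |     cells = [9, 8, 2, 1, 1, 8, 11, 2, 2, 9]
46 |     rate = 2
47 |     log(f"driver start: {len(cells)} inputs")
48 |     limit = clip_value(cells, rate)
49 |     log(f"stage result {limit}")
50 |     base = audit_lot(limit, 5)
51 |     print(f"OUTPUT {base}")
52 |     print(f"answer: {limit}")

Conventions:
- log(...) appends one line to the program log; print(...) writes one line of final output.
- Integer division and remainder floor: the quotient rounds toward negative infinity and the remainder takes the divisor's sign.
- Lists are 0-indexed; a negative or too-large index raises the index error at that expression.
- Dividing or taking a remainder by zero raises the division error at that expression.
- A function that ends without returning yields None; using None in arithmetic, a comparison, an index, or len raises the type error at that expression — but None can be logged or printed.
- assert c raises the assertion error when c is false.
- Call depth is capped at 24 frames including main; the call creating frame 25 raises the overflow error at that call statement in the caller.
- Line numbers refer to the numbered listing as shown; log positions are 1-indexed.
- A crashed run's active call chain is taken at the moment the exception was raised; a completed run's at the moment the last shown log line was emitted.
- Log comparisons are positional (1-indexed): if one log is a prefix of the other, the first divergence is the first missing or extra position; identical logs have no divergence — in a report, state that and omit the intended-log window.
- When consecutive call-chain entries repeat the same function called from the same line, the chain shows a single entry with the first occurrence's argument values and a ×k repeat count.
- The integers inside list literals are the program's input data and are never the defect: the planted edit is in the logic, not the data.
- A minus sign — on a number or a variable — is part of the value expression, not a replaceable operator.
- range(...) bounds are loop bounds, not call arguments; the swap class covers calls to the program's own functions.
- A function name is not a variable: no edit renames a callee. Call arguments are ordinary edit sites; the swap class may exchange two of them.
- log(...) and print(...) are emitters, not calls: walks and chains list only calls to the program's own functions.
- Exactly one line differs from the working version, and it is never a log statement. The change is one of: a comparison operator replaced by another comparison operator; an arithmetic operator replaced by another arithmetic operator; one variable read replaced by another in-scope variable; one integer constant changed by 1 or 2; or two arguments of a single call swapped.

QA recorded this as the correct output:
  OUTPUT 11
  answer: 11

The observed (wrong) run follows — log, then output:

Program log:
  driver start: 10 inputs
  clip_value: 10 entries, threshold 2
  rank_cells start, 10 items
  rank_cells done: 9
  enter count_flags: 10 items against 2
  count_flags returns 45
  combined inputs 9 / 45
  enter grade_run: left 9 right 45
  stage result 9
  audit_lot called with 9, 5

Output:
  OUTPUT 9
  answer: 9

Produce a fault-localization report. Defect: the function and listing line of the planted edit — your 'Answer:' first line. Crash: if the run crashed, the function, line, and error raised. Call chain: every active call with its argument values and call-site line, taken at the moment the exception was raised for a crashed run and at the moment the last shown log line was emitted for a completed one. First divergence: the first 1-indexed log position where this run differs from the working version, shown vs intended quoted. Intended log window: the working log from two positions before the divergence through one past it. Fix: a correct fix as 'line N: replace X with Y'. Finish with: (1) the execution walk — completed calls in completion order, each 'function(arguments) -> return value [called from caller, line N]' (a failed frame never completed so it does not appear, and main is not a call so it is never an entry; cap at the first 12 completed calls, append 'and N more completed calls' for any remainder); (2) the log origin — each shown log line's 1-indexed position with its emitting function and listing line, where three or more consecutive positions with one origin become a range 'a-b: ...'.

Answer: the defect is in rank_cells at line 6.
Key fact: Log line 4 is where behavior first shows: 'rank_cells done: 9' appears instead of 'rank_cells done: 11'.
Call chain: main -> audit_lot(9, 5) (called at line 50).
First divergence: position 4; shown 'rank_cells done: 9' vs intended 'rank_cells done: 11'.
Intended log window:
  2: clip_value: 10 entries, threshold 2
  3: rank_cells start, 10 items
  4: rank_cells done: 11
  5: enter count_flags: 10 items against 2
Execution walk:
  rank_cells([9, 8, 2, 1, 1, 8, 11, 2, 2, 9]) -> 9  [called from clip_value, line 30]
  count_flags([9, 8, 2, 1, 1, 8, 11, 2, 2, 9], 2) -> 45  [called from clip_value, line 31]
  grade_run(9, 45) -> 9  [called from clip_value, line 33]
  clip_value([9, 8, 2, 1, 1, 8, 11, 2, 2, 9], 2) -> 9  [called from main, line 48]
  audit_lot(9, 5) -> 9  [called from main, line 50]
Log line origins:
  1 — main, line 47
  2 — clip_value, line 29
  3 — rank_cells, line 2
  4 — rank_cells, line 7
  5 — count_flags, line 11
  6 — count_flags, line 16
  7 — clip_value, line 32
  8 — grade_run, line 20
  9 — main, line 49
  10 — audit_lot, line 36
A correct fix: line 6: replace `items[rate]` with `items[acc]`.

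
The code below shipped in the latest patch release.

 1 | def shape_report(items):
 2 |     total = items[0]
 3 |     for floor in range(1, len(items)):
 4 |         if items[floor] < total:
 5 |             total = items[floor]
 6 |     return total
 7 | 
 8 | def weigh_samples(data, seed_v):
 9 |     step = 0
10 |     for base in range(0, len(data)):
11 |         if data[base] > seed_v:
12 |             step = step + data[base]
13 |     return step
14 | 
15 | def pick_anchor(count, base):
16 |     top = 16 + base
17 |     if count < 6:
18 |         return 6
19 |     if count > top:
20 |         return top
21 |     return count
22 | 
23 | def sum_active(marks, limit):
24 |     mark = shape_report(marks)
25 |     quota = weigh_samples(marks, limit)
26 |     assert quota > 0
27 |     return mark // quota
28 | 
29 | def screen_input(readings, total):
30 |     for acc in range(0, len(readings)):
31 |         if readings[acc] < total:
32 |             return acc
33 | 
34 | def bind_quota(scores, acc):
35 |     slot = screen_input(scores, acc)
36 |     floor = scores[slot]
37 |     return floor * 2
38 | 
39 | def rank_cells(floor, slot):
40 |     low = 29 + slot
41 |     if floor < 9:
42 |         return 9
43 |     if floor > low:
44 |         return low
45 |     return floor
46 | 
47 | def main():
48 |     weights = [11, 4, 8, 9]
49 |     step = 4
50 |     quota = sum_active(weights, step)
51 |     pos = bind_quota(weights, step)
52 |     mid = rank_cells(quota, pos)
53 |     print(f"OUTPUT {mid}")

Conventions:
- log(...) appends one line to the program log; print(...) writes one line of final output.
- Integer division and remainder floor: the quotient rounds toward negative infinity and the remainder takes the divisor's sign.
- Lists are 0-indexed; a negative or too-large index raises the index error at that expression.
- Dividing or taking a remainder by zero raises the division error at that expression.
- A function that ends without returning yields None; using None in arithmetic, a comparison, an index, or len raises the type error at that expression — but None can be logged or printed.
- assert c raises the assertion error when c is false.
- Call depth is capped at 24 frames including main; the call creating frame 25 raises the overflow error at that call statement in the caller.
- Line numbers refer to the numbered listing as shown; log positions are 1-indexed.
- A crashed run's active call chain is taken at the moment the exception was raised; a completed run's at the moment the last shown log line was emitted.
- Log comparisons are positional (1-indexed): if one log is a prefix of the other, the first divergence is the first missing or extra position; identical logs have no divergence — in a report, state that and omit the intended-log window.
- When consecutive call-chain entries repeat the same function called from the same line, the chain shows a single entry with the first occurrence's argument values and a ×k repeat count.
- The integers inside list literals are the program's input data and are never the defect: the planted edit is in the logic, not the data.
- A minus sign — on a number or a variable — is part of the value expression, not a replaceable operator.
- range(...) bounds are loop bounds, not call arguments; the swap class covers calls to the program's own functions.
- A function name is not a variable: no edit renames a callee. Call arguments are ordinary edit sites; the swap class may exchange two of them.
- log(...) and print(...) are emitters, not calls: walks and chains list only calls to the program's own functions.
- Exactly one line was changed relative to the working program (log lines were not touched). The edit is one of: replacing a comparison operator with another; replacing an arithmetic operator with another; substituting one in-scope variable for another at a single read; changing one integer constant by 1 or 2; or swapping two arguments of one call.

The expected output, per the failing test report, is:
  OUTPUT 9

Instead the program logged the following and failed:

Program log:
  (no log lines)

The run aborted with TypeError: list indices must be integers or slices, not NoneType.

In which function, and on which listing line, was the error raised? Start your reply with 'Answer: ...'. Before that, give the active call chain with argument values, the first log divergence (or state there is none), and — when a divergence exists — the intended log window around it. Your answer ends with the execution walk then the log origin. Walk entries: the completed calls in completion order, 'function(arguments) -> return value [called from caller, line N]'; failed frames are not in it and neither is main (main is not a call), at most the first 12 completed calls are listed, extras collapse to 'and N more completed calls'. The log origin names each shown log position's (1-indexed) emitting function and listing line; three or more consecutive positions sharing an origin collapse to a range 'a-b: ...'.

Answer: the error was raised in bind_quota, line 36.
Key fact: Every log line matches the working run — the failure is the only observable divergence.
Call chain: main -> bind_quota([11, 4, 8, 9], 4) (called at line 51).
First divergence: none; the two logs match at every position.
Execution walk:
  shape_report([11, 4, 8, 9]) -> 4  [called from sum_active, line 24]
  weigh_samples([11, 4, 8, 9], 4) -> 28  [called from sum_active, line 25]
  sum_active([11, 4, 8, 9], 4) -> 0  [called from main, line 50]
  screen_input([11, 4, 8, 9], 4) -> None  [called from bind_quota, line 35]
Log line origins:
  (no log lines)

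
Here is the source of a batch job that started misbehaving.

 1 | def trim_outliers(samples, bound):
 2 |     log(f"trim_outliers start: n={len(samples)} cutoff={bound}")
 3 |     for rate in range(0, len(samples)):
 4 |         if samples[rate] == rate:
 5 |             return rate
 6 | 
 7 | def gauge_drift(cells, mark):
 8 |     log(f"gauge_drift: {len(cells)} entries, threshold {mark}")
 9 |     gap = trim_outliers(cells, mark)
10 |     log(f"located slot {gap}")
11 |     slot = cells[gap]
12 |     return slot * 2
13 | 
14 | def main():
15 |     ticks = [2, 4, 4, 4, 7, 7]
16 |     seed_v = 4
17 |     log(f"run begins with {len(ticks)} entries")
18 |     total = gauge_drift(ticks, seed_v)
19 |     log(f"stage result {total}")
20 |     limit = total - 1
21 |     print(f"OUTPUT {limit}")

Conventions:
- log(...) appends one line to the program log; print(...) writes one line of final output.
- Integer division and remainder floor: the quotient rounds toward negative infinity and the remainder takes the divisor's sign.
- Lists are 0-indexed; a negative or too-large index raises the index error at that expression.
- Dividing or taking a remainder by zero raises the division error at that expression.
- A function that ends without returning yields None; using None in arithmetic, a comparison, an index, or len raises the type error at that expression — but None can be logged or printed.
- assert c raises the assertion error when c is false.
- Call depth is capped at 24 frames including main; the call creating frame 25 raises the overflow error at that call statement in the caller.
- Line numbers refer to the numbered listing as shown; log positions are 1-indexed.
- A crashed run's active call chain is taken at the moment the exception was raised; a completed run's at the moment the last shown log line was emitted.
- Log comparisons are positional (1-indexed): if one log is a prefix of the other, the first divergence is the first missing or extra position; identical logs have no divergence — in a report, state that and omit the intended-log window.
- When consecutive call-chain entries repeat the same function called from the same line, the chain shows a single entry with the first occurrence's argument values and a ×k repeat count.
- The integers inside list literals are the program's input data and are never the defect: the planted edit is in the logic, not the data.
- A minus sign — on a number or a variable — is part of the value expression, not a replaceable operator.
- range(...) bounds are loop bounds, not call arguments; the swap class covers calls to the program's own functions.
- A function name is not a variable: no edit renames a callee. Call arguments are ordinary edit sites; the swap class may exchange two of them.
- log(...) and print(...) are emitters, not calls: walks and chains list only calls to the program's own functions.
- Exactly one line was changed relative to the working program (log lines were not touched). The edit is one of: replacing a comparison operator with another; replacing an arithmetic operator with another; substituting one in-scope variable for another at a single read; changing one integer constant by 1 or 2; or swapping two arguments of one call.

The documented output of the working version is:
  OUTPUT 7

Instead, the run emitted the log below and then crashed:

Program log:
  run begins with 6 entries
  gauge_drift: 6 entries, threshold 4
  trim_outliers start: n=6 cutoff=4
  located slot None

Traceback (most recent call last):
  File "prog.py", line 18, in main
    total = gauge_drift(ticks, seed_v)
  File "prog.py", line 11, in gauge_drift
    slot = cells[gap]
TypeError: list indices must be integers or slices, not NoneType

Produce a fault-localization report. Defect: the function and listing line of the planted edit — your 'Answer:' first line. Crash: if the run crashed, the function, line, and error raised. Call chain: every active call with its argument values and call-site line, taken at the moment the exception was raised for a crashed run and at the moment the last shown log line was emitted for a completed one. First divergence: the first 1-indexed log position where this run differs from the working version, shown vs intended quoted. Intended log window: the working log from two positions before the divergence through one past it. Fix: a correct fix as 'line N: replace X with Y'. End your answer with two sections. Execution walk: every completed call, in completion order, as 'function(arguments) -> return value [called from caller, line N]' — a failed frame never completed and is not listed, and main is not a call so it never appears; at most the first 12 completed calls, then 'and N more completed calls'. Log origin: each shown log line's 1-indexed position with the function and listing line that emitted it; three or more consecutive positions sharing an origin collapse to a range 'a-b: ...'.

Answer: the defect is in trim_outliers at line 4.
Key fact: At log position 4 the runs split — shown 'located slot None', but the working version logs 'located slot 1'.
Crash: gauge_drift, line 11, TypeError.
Call chain: main -> gauge_drift([2, 4, 4, 4, 7, 7], 4) (called at line 18).
First divergence: at position 4 the run shows 'located slot None' where the working version logs 'located slot 1'.
Intended log window:
  2: gauge_drift: 6 entries, threshold 4
  3: trim_outliers start: n=6 cutoff=4
  4: located slot 1
  5: stage result 8
Execution walk:
  trim_outliers([2, 4, 4, 4, 7, 7], 4) -> None  [called from gauge_drift, line 9]
Origin of each log line:
  1: emitted by main (line 17)
  2: emitted by gauge_drift (line 8)
  3: emitted by trim_outliers (line 2)
  4: emitted by gauge_drift (line 10)
A correct fix: line 4: replace `samples[rate] == rate` with `samples[rate] == bound`.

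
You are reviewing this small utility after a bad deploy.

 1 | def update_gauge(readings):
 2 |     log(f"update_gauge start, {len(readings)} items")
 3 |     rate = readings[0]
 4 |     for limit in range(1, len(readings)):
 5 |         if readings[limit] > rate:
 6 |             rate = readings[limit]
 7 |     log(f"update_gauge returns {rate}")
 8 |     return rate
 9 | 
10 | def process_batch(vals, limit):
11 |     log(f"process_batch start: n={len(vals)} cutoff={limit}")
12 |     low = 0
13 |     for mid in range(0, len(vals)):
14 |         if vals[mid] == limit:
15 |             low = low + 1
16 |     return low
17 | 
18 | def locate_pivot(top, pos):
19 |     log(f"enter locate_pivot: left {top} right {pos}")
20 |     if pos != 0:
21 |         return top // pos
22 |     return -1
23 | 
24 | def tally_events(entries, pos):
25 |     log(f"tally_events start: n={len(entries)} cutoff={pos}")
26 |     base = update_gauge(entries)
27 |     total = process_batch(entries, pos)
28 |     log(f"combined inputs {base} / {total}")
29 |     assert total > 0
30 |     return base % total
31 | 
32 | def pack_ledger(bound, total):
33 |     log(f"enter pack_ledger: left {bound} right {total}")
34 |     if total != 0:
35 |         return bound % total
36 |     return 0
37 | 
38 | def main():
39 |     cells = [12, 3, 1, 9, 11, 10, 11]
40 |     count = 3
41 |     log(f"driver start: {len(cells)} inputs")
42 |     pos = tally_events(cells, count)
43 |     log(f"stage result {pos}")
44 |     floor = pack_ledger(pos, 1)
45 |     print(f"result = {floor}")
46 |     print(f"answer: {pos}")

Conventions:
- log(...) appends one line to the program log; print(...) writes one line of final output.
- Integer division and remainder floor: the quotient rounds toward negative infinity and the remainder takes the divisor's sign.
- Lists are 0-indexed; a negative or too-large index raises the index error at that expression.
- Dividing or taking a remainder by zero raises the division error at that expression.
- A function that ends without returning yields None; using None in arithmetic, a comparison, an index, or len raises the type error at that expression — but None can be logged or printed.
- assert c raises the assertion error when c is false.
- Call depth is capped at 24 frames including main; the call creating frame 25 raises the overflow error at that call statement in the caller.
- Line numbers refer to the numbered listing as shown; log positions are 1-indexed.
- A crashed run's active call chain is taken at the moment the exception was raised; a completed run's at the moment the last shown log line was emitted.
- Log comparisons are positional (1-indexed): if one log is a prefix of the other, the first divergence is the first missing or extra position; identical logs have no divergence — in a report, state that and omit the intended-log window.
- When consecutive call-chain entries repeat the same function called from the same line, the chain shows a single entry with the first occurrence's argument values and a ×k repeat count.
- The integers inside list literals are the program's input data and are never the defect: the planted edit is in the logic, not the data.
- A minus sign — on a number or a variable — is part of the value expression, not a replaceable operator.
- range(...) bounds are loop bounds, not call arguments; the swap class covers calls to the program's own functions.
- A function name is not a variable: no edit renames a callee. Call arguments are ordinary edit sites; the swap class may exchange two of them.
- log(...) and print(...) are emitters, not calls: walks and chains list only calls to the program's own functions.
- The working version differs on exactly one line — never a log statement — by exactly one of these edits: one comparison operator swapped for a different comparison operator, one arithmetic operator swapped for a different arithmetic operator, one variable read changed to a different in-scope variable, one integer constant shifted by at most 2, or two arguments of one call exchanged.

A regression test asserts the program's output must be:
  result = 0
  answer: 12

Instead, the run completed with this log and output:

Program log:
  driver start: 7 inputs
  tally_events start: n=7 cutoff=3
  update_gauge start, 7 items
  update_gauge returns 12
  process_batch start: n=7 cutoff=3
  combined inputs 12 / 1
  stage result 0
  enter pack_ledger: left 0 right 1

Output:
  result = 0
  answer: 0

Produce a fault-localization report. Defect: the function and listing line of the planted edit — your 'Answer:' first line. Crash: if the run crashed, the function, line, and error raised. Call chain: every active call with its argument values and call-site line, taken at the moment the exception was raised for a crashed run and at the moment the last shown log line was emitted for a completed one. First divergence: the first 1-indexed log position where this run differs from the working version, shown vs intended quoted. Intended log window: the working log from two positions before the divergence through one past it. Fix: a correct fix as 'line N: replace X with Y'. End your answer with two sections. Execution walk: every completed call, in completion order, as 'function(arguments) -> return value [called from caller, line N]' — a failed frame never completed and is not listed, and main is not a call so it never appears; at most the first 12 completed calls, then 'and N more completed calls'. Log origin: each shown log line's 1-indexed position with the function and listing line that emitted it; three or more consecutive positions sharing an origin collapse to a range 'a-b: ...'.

Answer: the defect is in tally_events at line 30.
The tell: The log first diverges at position 7: the faulty run prints 'stage result 0' where the working version prints 'stage result 12'.
Call chain: main -> pack_ledger(0, 1) (called at line 44).
First divergence: position 7; shown 'stage result 0' vs intended 'stage result 12'.
Intended log window:
  5: process_batch start: n=7 cutoff=3
  6: combined inputs 12 / 1
  7: stage result 12
  8: enter pack_ledger: left 12 right 1
Execution walk:
  update_gauge([12, 3, 1, 9, 11, 10, 11]) -> 12  [called from tally_events, line 26]
  process_batch([12, 3, 1, 9, 11, 10, 11], 3) -> 1  [called from tally_events, line 27]
  tally_events([12, 3, 1, 9, 11, 10, 11], 3) -> 0  [called from main, line 42]
  pack_ledger(0, 1) -> 0  [called from main, line 44]
Log line origins:
  1: logged in main at line 41
  2: logged in tally_events at line 25
  3: logged in update_gauge at line 2
  4: logged in update_gauge at line 7
  5: logged in process_batch at line 11
  6: logged in tally_events at line 28
  7: logged in main at line 43
  8: logged in pack_ledger at line 33
A correct fix: line 30: replace `%` with `//`.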